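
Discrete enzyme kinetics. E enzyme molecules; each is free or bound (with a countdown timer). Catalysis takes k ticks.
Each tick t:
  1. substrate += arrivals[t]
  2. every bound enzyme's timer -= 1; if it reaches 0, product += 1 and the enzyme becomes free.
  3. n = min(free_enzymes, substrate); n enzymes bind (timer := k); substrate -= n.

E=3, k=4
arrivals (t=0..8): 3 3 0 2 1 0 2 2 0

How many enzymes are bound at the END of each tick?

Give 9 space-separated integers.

t=0: arr=3 -> substrate=0 bound=3 product=0
t=1: arr=3 -> substrate=3 bound=3 product=0
t=2: arr=0 -> substrate=3 bound=3 product=0
t=3: arr=2 -> substrate=5 bound=3 product=0
t=4: arr=1 -> substrate=3 bound=3 product=3
t=5: arr=0 -> substrate=3 bound=3 product=3
t=6: arr=2 -> substrate=5 bound=3 product=3
t=7: arr=2 -> substrate=7 bound=3 product=3
t=8: arr=0 -> substrate=4 bound=3 product=6

Answer: 3 3 3 3 3 3 3 3 3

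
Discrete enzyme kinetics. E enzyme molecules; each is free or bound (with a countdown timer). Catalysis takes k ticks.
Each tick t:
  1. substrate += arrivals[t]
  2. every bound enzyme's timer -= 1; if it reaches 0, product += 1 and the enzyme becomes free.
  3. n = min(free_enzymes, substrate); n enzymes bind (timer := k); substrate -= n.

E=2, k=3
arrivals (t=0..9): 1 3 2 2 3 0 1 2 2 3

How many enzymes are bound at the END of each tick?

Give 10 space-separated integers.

t=0: arr=1 -> substrate=0 bound=1 product=0
t=1: arr=3 -> substrate=2 bound=2 product=0
t=2: arr=2 -> substrate=4 bound=2 product=0
t=3: arr=2 -> substrate=5 bound=2 product=1
t=4: arr=3 -> substrate=7 bound=2 product=2
t=5: arr=0 -> substrate=7 bound=2 product=2
t=6: arr=1 -> substrate=7 bound=2 product=3
t=7: arr=2 -> substrate=8 bound=2 product=4
t=8: arr=2 -> substrate=10 bound=2 product=4
t=9: arr=3 -> substrate=12 bound=2 product=5

Answer: 1 2 2 2 2 2 2 2 2 2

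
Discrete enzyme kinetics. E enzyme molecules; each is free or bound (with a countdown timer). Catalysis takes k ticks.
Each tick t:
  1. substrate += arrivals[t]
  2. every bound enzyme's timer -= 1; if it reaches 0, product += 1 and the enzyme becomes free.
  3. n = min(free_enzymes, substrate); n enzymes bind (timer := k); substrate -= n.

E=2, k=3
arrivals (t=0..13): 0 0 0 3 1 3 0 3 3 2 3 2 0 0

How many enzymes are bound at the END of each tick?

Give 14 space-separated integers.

t=0: arr=0 -> substrate=0 bound=0 product=0
t=1: arr=0 -> substrate=0 bound=0 product=0
t=2: arr=0 -> substrate=0 bound=0 product=0
t=3: arr=3 -> substrate=1 bound=2 product=0
t=4: arr=1 -> substrate=2 bound=2 product=0
t=5: arr=3 -> substrate=5 bound=2 product=0
t=6: arr=0 -> substrate=3 bound=2 product=2
t=7: arr=3 -> substrate=6 bound=2 product=2
t=8: arr=3 -> substrate=9 bound=2 product=2
t=9: arr=2 -> substrate=9 bound=2 product=4
t=10: arr=3 -> substrate=12 bound=2 product=4
t=11: arr=2 -> substrate=14 bound=2 product=4
t=12: arr=0 -> substrate=12 bound=2 product=6
t=13: arr=0 -> substrate=12 bound=2 product=6

Answer: 0 0 0 2 2 2 2 2 2 2 2 2 2 2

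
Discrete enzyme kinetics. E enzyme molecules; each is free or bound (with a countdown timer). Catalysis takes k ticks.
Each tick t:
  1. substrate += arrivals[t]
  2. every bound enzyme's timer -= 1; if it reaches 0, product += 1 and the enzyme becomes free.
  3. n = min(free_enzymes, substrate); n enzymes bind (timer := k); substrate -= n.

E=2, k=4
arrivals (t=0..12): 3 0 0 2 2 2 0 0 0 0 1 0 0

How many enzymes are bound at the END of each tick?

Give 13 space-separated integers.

t=0: arr=3 -> substrate=1 bound=2 product=0
t=1: arr=0 -> substrate=1 bound=2 product=0
t=2: arr=0 -> substrate=1 bound=2 product=0
t=3: arr=2 -> substrate=3 bound=2 product=0
t=4: arr=2 -> substrate=3 bound=2 product=2
t=5: arr=2 -> substrate=5 bound=2 product=2
t=6: arr=0 -> substrate=5 bound=2 product=2
t=7: arr=0 -> substrate=5 bound=2 product=2
t=8: arr=0 -> substrate=3 bound=2 product=4
t=9: arr=0 -> substrate=3 bound=2 product=4
t=10: arr=1 -> substrate=4 bound=2 product=4
t=11: arr=0 -> substrate=4 bound=2 product=4
t=12: arr=0 -> substrate=2 bound=2 product=6

Answer: 2 2 2 2 2 2 2 2 2 2 2 2 2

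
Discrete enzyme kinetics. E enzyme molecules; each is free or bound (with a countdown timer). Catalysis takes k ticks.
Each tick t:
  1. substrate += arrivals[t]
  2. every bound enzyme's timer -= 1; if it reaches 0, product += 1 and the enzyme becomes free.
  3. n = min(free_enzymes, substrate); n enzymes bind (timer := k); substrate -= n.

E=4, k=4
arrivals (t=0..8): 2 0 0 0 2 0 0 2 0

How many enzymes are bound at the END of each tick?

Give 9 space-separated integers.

Answer: 2 2 2 2 2 2 2 4 2

Derivation:
t=0: arr=2 -> substrate=0 bound=2 product=0
t=1: arr=0 -> substrate=0 bound=2 product=0
t=2: arr=0 -> substrate=0 bound=2 product=0
t=3: arr=0 -> substrate=0 bound=2 product=0
t=4: arr=2 -> substrate=0 bound=2 product=2
t=5: arr=0 -> substrate=0 bound=2 product=2
t=6: arr=0 -> substrate=0 bound=2 product=2
t=7: arr=2 -> substrate=0 bound=4 product=2
t=8: arr=0 -> substrate=0 bound=2 product=4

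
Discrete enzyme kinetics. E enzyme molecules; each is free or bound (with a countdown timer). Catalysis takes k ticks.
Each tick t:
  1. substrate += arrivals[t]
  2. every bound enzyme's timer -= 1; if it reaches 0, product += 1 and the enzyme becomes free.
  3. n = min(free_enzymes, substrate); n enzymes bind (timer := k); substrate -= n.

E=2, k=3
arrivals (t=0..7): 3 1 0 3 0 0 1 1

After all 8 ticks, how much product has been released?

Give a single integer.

Answer: 4

Derivation:
t=0: arr=3 -> substrate=1 bound=2 product=0
t=1: arr=1 -> substrate=2 bound=2 product=0
t=2: arr=0 -> substrate=2 bound=2 product=0
t=3: arr=3 -> substrate=3 bound=2 product=2
t=4: arr=0 -> substrate=3 bound=2 product=2
t=5: arr=0 -> substrate=3 bound=2 product=2
t=6: arr=1 -> substrate=2 bound=2 product=4
t=7: arr=1 -> substrate=3 bound=2 product=4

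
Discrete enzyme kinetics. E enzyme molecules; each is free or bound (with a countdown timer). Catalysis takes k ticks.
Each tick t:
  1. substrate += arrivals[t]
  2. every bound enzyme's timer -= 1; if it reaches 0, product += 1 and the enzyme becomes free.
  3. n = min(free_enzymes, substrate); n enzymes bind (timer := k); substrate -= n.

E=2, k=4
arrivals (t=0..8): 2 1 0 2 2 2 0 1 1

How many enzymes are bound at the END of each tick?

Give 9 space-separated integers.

t=0: arr=2 -> substrate=0 bound=2 product=0
t=1: arr=1 -> substrate=1 bound=2 product=0
t=2: arr=0 -> substrate=1 bound=2 product=0
t=3: arr=2 -> substrate=3 bound=2 product=0
t=4: arr=2 -> substrate=3 bound=2 product=2
t=5: arr=2 -> substrate=5 bound=2 product=2
t=6: arr=0 -> substrate=5 bound=2 product=2
t=7: arr=1 -> substrate=6 bound=2 product=2
t=8: arr=1 -> substrate=5 bound=2 product=4

Answer: 2 2 2 2 2 2 2 2 2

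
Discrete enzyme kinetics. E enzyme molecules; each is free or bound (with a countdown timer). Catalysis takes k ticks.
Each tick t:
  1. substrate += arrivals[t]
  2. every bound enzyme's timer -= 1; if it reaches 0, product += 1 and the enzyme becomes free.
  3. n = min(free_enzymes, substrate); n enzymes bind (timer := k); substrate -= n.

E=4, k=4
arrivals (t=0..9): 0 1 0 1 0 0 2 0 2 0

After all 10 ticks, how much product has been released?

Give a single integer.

t=0: arr=0 -> substrate=0 bound=0 product=0
t=1: arr=1 -> substrate=0 bound=1 product=0
t=2: arr=0 -> substrate=0 bound=1 product=0
t=3: arr=1 -> substrate=0 bound=2 product=0
t=4: arr=0 -> substrate=0 bound=2 product=0
t=5: arr=0 -> substrate=0 bound=1 product=1
t=6: arr=2 -> substrate=0 bound=3 product=1
t=7: arr=0 -> substrate=0 bound=2 product=2
t=8: arr=2 -> substrate=0 bound=4 product=2
t=9: arr=0 -> substrate=0 bound=4 product=2

Answer: 2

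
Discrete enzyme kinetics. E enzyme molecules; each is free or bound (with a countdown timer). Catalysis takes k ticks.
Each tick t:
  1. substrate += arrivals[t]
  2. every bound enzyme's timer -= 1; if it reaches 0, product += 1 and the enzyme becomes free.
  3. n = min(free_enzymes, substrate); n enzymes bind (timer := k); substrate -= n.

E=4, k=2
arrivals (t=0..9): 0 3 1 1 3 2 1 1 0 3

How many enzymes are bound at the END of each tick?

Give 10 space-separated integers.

t=0: arr=0 -> substrate=0 bound=0 product=0
t=1: arr=3 -> substrate=0 bound=3 product=0
t=2: arr=1 -> substrate=0 bound=4 product=0
t=3: arr=1 -> substrate=0 bound=2 product=3
t=4: arr=3 -> substrate=0 bound=4 product=4
t=5: arr=2 -> substrate=1 bound=4 product=5
t=6: arr=1 -> substrate=0 bound=3 product=8
t=7: arr=1 -> substrate=0 bound=3 product=9
t=8: arr=0 -> substrate=0 bound=1 product=11
t=9: arr=3 -> substrate=0 bound=3 product=12

Answer: 0 3 4 2 4 4 3 3 1 3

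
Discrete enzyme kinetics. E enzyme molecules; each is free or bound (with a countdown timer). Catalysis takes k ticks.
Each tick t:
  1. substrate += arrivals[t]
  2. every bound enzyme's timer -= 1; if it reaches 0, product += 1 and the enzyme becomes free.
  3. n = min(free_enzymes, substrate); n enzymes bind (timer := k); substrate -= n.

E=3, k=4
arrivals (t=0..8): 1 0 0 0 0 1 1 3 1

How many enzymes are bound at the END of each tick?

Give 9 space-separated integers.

Answer: 1 1 1 1 0 1 2 3 3

Derivation:
t=0: arr=1 -> substrate=0 bound=1 product=0
t=1: arr=0 -> substrate=0 bound=1 product=0
t=2: arr=0 -> substrate=0 bound=1 product=0
t=3: arr=0 -> substrate=0 bound=1 product=0
t=4: arr=0 -> substrate=0 bound=0 product=1
t=5: arr=1 -> substrate=0 bound=1 product=1
t=6: arr=1 -> substrate=0 bound=2 product=1
t=7: arr=3 -> substrate=2 bound=3 product=1
t=8: arr=1 -> substrate=3 bound=3 product=1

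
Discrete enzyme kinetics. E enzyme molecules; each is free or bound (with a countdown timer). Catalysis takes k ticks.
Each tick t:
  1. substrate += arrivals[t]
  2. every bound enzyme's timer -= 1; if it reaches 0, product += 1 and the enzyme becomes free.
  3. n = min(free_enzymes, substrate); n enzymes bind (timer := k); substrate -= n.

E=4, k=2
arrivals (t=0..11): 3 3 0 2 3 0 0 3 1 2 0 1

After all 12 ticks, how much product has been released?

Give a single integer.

t=0: arr=3 -> substrate=0 bound=3 product=0
t=1: arr=3 -> substrate=2 bound=4 product=0
t=2: arr=0 -> substrate=0 bound=3 product=3
t=3: arr=2 -> substrate=0 bound=4 product=4
t=4: arr=3 -> substrate=1 bound=4 product=6
t=5: arr=0 -> substrate=0 bound=3 product=8
t=6: arr=0 -> substrate=0 bound=1 product=10
t=7: arr=3 -> substrate=0 bound=3 product=11
t=8: arr=1 -> substrate=0 bound=4 product=11
t=9: arr=2 -> substrate=0 bound=3 product=14
t=10: arr=0 -> substrate=0 bound=2 product=15
t=11: arr=1 -> substrate=0 bound=1 product=17

Answer: 17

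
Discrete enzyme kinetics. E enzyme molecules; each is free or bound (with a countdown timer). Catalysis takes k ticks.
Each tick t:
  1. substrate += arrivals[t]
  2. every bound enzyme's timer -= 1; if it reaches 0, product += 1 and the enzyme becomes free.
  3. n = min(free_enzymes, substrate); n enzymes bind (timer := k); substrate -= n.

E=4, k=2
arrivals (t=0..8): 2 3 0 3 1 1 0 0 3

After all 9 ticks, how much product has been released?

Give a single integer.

t=0: arr=2 -> substrate=0 bound=2 product=0
t=1: arr=3 -> substrate=1 bound=4 product=0
t=2: arr=0 -> substrate=0 bound=3 product=2
t=3: arr=3 -> substrate=0 bound=4 product=4
t=4: arr=1 -> substrate=0 bound=4 product=5
t=5: arr=1 -> substrate=0 bound=2 product=8
t=6: arr=0 -> substrate=0 bound=1 product=9
t=7: arr=0 -> substrate=0 bound=0 product=10
t=8: arr=3 -> substrate=0 bound=3 product=10

Answer: 10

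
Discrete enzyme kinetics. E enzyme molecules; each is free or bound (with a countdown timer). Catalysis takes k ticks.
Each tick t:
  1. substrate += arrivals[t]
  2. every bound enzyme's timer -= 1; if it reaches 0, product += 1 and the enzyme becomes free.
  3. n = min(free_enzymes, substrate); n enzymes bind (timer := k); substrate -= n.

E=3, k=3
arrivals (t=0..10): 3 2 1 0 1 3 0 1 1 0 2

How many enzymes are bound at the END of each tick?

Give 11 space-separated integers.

t=0: arr=3 -> substrate=0 bound=3 product=0
t=1: arr=2 -> substrate=2 bound=3 product=0
t=2: arr=1 -> substrate=3 bound=3 product=0
t=3: arr=0 -> substrate=0 bound=3 product=3
t=4: arr=1 -> substrate=1 bound=3 product=3
t=5: arr=3 -> substrate=4 bound=3 product=3
t=6: arr=0 -> substrate=1 bound=3 product=6
t=7: arr=1 -> substrate=2 bound=3 product=6
t=8: arr=1 -> substrate=3 bound=3 product=6
t=9: arr=0 -> substrate=0 bound=3 product=9
t=10: arr=2 -> substrate=2 bound=3 product=9

Answer: 3 3 3 3 3 3 3 3 3 3 3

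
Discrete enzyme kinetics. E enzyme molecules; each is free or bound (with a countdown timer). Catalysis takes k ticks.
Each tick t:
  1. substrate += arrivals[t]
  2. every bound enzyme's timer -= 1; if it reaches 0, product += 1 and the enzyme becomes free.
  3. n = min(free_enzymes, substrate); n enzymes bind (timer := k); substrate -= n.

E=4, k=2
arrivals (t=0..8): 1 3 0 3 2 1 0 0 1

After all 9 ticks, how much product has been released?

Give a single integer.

Answer: 10

Derivation:
t=0: arr=1 -> substrate=0 bound=1 product=0
t=1: arr=3 -> substrate=0 bound=4 product=0
t=2: arr=0 -> substrate=0 bound=3 product=1
t=3: arr=3 -> substrate=0 bound=3 product=4
t=4: arr=2 -> substrate=1 bound=4 product=4
t=5: arr=1 -> substrate=0 bound=3 product=7
t=6: arr=0 -> substrate=0 bound=2 product=8
t=7: arr=0 -> substrate=0 bound=0 product=10
t=8: arr=1 -> substrate=0 bound=1 product=10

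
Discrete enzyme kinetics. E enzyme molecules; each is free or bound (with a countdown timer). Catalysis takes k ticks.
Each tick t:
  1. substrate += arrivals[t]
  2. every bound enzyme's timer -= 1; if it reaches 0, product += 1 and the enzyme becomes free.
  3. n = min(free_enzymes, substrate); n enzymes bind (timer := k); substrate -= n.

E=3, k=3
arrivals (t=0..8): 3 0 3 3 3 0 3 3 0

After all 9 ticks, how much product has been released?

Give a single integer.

Answer: 6

Derivation:
t=0: arr=3 -> substrate=0 bound=3 product=0
t=1: arr=0 -> substrate=0 bound=3 product=0
t=2: arr=3 -> substrate=3 bound=3 product=0
t=3: arr=3 -> substrate=3 bound=3 product=3
t=4: arr=3 -> substrate=6 bound=3 product=3
t=5: arr=0 -> substrate=6 bound=3 product=3
t=6: arr=3 -> substrate=6 bound=3 product=6
t=7: arr=3 -> substrate=9 bound=3 product=6
t=8: arr=0 -> substrate=9 bound=3 product=6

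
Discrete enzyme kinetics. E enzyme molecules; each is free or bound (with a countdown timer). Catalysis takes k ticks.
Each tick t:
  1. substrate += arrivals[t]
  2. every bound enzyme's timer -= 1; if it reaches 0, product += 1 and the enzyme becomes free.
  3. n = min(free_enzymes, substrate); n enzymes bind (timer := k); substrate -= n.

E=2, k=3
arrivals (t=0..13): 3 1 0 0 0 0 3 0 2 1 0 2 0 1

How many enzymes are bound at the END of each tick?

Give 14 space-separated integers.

t=0: arr=3 -> substrate=1 bound=2 product=0
t=1: arr=1 -> substrate=2 bound=2 product=0
t=2: arr=0 -> substrate=2 bound=2 product=0
t=3: arr=0 -> substrate=0 bound=2 product=2
t=4: arr=0 -> substrate=0 bound=2 product=2
t=5: arr=0 -> substrate=0 bound=2 product=2
t=6: arr=3 -> substrate=1 bound=2 product=4
t=7: arr=0 -> substrate=1 bound=2 product=4
t=8: arr=2 -> substrate=3 bound=2 product=4
t=9: arr=1 -> substrate=2 bound=2 product=6
t=10: arr=0 -> substrate=2 bound=2 product=6
t=11: arr=2 -> substrate=4 bound=2 product=6
t=12: arr=0 -> substrate=2 bound=2 product=8
t=13: arr=1 -> substrate=3 bound=2 product=8

Answer: 2 2 2 2 2 2 2 2 2 2 2 2 2 2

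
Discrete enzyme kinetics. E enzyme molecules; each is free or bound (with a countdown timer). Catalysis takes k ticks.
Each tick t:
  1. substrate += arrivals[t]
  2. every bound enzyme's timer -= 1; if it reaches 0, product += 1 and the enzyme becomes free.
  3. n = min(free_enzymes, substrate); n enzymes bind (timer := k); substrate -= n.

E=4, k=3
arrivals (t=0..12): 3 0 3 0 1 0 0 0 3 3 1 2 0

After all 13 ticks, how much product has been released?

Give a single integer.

t=0: arr=3 -> substrate=0 bound=3 product=0
t=1: arr=0 -> substrate=0 bound=3 product=0
t=2: arr=3 -> substrate=2 bound=4 product=0
t=3: arr=0 -> substrate=0 bound=3 product=3
t=4: arr=1 -> substrate=0 bound=4 product=3
t=5: arr=0 -> substrate=0 bound=3 product=4
t=6: arr=0 -> substrate=0 bound=1 product=6
t=7: arr=0 -> substrate=0 bound=0 product=7
t=8: arr=3 -> substrate=0 bound=3 product=7
t=9: arr=3 -> substrate=2 bound=4 product=7
t=10: arr=1 -> substrate=3 bound=4 product=7
t=11: arr=2 -> substrate=2 bound=4 product=10
t=12: arr=0 -> substrate=1 bound=4 product=11

Answer: 11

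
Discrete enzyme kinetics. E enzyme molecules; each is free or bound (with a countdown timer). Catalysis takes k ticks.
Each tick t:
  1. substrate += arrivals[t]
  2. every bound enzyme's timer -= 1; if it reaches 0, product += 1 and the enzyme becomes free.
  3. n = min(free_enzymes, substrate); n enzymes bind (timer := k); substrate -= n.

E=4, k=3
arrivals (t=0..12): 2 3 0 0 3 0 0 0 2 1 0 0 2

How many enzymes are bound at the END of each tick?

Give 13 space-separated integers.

Answer: 2 4 4 3 4 4 3 0 2 3 3 1 2

Derivation:
t=0: arr=2 -> substrate=0 bound=2 product=0
t=1: arr=3 -> substrate=1 bound=4 product=0
t=2: arr=0 -> substrate=1 bound=4 product=0
t=3: arr=0 -> substrate=0 bound=3 product=2
t=4: arr=3 -> substrate=0 bound=4 product=4
t=5: arr=0 -> substrate=0 bound=4 product=4
t=6: arr=0 -> substrate=0 bound=3 product=5
t=7: arr=0 -> substrate=0 bound=0 product=8
t=8: arr=2 -> substrate=0 bound=2 product=8
t=9: arr=1 -> substrate=0 bound=3 product=8
t=10: arr=0 -> substrate=0 bound=3 product=8
t=11: arr=0 -> substrate=0 bound=1 product=10
t=12: arr=2 -> substrate=0 bound=2 product=11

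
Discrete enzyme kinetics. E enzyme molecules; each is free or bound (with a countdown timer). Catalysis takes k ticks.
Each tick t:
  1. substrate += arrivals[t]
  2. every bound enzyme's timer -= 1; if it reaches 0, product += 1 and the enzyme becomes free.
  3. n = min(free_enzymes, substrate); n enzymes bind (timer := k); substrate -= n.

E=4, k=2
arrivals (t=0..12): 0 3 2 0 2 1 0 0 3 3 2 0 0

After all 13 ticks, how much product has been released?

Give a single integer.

t=0: arr=0 -> substrate=0 bound=0 product=0
t=1: arr=3 -> substrate=0 bound=3 product=0
t=2: arr=2 -> substrate=1 bound=4 product=0
t=3: arr=0 -> substrate=0 bound=2 product=3
t=4: arr=2 -> substrate=0 bound=3 product=4
t=5: arr=1 -> substrate=0 bound=3 product=5
t=6: arr=0 -> substrate=0 bound=1 product=7
t=7: arr=0 -> substrate=0 bound=0 product=8
t=8: arr=3 -> substrate=0 bound=3 product=8
t=9: arr=3 -> substrate=2 bound=4 product=8
t=10: arr=2 -> substrate=1 bound=4 product=11
t=11: arr=0 -> substrate=0 bound=4 product=12
t=12: arr=0 -> substrate=0 bound=1 product=15

Answer: 15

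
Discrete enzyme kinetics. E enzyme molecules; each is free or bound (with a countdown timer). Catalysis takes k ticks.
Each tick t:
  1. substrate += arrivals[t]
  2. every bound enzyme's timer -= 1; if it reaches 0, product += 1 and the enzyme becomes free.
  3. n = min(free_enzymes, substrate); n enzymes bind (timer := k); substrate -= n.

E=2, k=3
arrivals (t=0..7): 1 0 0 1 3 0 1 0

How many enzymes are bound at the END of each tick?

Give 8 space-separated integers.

t=0: arr=1 -> substrate=0 bound=1 product=0
t=1: arr=0 -> substrate=0 bound=1 product=0
t=2: arr=0 -> substrate=0 bound=1 product=0
t=3: arr=1 -> substrate=0 bound=1 product=1
t=4: arr=3 -> substrate=2 bound=2 product=1
t=5: arr=0 -> substrate=2 bound=2 product=1
t=6: arr=1 -> substrate=2 bound=2 product=2
t=7: arr=0 -> substrate=1 bound=2 product=3

Answer: 1 1 1 1 2 2 2 2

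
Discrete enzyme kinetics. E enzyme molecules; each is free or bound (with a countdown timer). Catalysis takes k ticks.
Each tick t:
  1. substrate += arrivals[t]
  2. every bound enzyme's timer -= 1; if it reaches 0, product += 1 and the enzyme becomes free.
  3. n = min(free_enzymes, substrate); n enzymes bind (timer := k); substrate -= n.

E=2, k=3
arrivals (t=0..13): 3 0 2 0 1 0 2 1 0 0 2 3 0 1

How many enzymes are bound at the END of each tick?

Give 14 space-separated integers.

t=0: arr=3 -> substrate=1 bound=2 product=0
t=1: arr=0 -> substrate=1 bound=2 product=0
t=2: arr=2 -> substrate=3 bound=2 product=0
t=3: arr=0 -> substrate=1 bound=2 product=2
t=4: arr=1 -> substrate=2 bound=2 product=2
t=5: arr=0 -> substrate=2 bound=2 product=2
t=6: arr=2 -> substrate=2 bound=2 product=4
t=7: arr=1 -> substrate=3 bound=2 product=4
t=8: arr=0 -> substrate=3 bound=2 product=4
t=9: arr=0 -> substrate=1 bound=2 product=6
t=10: arr=2 -> substrate=3 bound=2 product=6
t=11: arr=3 -> substrate=6 bound=2 product=6
t=12: arr=0 -> substrate=4 bound=2 product=8
t=13: arr=1 -> substrate=5 bound=2 product=8

Answer: 2 2 2 2 2 2 2 2 2 2 2 2 2 2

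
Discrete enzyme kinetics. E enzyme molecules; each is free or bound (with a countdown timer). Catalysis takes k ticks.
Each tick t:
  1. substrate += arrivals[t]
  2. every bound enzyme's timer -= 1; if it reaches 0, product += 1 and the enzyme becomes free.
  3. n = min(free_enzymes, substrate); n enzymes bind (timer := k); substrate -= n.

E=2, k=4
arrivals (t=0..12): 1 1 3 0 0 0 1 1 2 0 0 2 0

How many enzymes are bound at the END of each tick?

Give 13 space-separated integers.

Answer: 1 2 2 2 2 2 2 2 2 2 2 2 2

Derivation:
t=0: arr=1 -> substrate=0 bound=1 product=0
t=1: arr=1 -> substrate=0 bound=2 product=0
t=2: arr=3 -> substrate=3 bound=2 product=0
t=3: arr=0 -> substrate=3 bound=2 product=0
t=4: arr=0 -> substrate=2 bound=2 product=1
t=5: arr=0 -> substrate=1 bound=2 product=2
t=6: arr=1 -> substrate=2 bound=2 product=2
t=7: arr=1 -> substrate=3 bound=2 product=2
t=8: arr=2 -> substrate=4 bound=2 product=3
t=9: arr=0 -> substrate=3 bound=2 product=4
t=10: arr=0 -> substrate=3 bound=2 product=4
t=11: arr=2 -> substrate=5 bound=2 product=4
t=12: arr=0 -> substrate=4 bound=2 product=5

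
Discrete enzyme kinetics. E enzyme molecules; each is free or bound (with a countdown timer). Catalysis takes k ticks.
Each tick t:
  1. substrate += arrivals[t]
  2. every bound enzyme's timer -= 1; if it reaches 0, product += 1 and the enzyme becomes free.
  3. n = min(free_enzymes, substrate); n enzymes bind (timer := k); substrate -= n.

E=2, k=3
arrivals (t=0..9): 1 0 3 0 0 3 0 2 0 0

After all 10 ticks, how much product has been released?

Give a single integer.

Answer: 5

Derivation:
t=0: arr=1 -> substrate=0 bound=1 product=0
t=1: arr=0 -> substrate=0 bound=1 product=0
t=2: arr=3 -> substrate=2 bound=2 product=0
t=3: arr=0 -> substrate=1 bound=2 product=1
t=4: arr=0 -> substrate=1 bound=2 product=1
t=5: arr=3 -> substrate=3 bound=2 product=2
t=6: arr=0 -> substrate=2 bound=2 product=3
t=7: arr=2 -> substrate=4 bound=2 product=3
t=8: arr=0 -> substrate=3 bound=2 product=4
t=9: arr=0 -> substrate=2 bound=2 product=5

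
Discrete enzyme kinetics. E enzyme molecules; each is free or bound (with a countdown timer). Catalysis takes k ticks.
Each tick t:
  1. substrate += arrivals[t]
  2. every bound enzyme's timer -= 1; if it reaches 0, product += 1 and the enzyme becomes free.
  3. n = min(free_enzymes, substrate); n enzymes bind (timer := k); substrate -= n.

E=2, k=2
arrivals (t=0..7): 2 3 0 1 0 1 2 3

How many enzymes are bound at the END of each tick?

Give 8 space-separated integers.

t=0: arr=2 -> substrate=0 bound=2 product=0
t=1: arr=3 -> substrate=3 bound=2 product=0
t=2: arr=0 -> substrate=1 bound=2 product=2
t=3: arr=1 -> substrate=2 bound=2 product=2
t=4: arr=0 -> substrate=0 bound=2 product=4
t=5: arr=1 -> substrate=1 bound=2 product=4
t=6: arr=2 -> substrate=1 bound=2 product=6
t=7: arr=3 -> substrate=4 bound=2 product=6

Answer: 2 2 2 2 2 2 2 2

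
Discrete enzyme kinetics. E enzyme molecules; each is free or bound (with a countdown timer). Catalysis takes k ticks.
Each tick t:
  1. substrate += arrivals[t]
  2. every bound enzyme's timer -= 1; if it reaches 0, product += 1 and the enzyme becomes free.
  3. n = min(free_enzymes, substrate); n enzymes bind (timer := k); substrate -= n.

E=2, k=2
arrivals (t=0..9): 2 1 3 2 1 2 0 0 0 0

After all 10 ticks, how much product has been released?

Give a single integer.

t=0: arr=2 -> substrate=0 bound=2 product=0
t=1: arr=1 -> substrate=1 bound=2 product=0
t=2: arr=3 -> substrate=2 bound=2 product=2
t=3: arr=2 -> substrate=4 bound=2 product=2
t=4: arr=1 -> substrate=3 bound=2 product=4
t=5: arr=2 -> substrate=5 bound=2 product=4
t=6: arr=0 -> substrate=3 bound=2 product=6
t=7: arr=0 -> substrate=3 bound=2 product=6
t=8: arr=0 -> substrate=1 bound=2 product=8
t=9: arr=0 -> substrate=1 bound=2 product=8

Answer: 8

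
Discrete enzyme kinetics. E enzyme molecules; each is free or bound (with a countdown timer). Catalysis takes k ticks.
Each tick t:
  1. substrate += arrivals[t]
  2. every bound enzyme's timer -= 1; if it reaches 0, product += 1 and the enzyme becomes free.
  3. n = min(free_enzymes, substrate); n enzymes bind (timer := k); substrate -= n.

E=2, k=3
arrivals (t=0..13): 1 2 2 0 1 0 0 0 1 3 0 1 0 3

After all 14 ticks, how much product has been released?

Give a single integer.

t=0: arr=1 -> substrate=0 bound=1 product=0
t=1: arr=2 -> substrate=1 bound=2 product=0
t=2: arr=2 -> substrate=3 bound=2 product=0
t=3: arr=0 -> substrate=2 bound=2 product=1
t=4: arr=1 -> substrate=2 bound=2 product=2
t=5: arr=0 -> substrate=2 bound=2 product=2
t=6: arr=0 -> substrate=1 bound=2 product=3
t=7: arr=0 -> substrate=0 bound=2 product=4
t=8: arr=1 -> substrate=1 bound=2 product=4
t=9: arr=3 -> substrate=3 bound=2 product=5
t=10: arr=0 -> substrate=2 bound=2 product=6
t=11: arr=1 -> substrate=3 bound=2 product=6
t=12: arr=0 -> substrate=2 bound=2 product=7
t=13: arr=3 -> substrate=4 bound=2 product=8

Answer: 8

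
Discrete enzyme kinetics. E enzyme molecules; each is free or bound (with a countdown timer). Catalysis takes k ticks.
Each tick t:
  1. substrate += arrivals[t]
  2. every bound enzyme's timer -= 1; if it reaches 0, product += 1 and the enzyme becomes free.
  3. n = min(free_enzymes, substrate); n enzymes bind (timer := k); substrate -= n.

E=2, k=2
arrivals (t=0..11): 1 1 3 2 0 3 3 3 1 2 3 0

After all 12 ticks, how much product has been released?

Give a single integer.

t=0: arr=1 -> substrate=0 bound=1 product=0
t=1: arr=1 -> substrate=0 bound=2 product=0
t=2: arr=3 -> substrate=2 bound=2 product=1
t=3: arr=2 -> substrate=3 bound=2 product=2
t=4: arr=0 -> substrate=2 bound=2 product=3
t=5: arr=3 -> substrate=4 bound=2 product=4
t=6: arr=3 -> substrate=6 bound=2 product=5
t=7: arr=3 -> substrate=8 bound=2 product=6
t=8: arr=1 -> substrate=8 bound=2 product=7
t=9: arr=2 -> substrate=9 bound=2 product=8
t=10: arr=3 -> substrate=11 bound=2 product=9
t=11: arr=0 -> substrate=10 bound=2 product=10

Answer: 10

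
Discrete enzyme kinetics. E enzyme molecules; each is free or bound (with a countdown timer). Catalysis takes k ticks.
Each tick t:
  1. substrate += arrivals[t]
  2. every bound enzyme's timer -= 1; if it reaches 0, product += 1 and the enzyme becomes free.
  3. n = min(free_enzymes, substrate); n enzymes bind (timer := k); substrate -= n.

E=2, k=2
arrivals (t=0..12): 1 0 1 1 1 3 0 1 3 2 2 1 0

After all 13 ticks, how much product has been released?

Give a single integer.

Answer: 10

Derivation:
t=0: arr=1 -> substrate=0 bound=1 product=0
t=1: arr=0 -> substrate=0 bound=1 product=0
t=2: arr=1 -> substrate=0 bound=1 product=1
t=3: arr=1 -> substrate=0 bound=2 product=1
t=4: arr=1 -> substrate=0 bound=2 product=2
t=5: arr=3 -> substrate=2 bound=2 product=3
t=6: arr=0 -> substrate=1 bound=2 product=4
t=7: arr=1 -> substrate=1 bound=2 product=5
t=8: arr=3 -> substrate=3 bound=2 product=6
t=9: arr=2 -> substrate=4 bound=2 product=7
t=10: arr=2 -> substrate=5 bound=2 product=8
t=11: arr=1 -> substrate=5 bound=2 product=9
t=12: arr=0 -> substrate=4 bound=2 product=10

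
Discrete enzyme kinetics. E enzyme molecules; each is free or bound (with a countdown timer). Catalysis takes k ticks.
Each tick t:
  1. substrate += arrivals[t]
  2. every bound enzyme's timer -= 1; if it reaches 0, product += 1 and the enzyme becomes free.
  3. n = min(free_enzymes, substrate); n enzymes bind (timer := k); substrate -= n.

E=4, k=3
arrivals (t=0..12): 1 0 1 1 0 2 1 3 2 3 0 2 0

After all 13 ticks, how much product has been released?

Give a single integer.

Answer: 10

Derivation:
t=0: arr=1 -> substrate=0 bound=1 product=0
t=1: arr=0 -> substrate=0 bound=1 product=0
t=2: arr=1 -> substrate=0 bound=2 product=0
t=3: arr=1 -> substrate=0 bound=2 product=1
t=4: arr=0 -> substrate=0 bound=2 product=1
t=5: arr=2 -> substrate=0 bound=3 product=2
t=6: arr=1 -> substrate=0 bound=3 product=3
t=7: arr=3 -> substrate=2 bound=4 product=3
t=8: arr=2 -> substrate=2 bound=4 product=5
t=9: arr=3 -> substrate=4 bound=4 product=6
t=10: arr=0 -> substrate=3 bound=4 product=7
t=11: arr=2 -> substrate=3 bound=4 product=9
t=12: arr=0 -> substrate=2 bound=4 product=10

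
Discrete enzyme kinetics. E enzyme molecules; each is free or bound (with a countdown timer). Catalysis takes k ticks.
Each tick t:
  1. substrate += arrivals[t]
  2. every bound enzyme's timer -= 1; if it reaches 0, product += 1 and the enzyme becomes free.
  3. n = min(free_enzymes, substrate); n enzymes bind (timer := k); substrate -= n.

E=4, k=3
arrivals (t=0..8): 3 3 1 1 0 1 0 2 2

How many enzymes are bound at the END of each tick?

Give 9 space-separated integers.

Answer: 3 4 4 4 4 4 2 3 4

Derivation:
t=0: arr=3 -> substrate=0 bound=3 product=0
t=1: arr=3 -> substrate=2 bound=4 product=0
t=2: arr=1 -> substrate=3 bound=4 product=0
t=3: arr=1 -> substrate=1 bound=4 product=3
t=4: arr=0 -> substrate=0 bound=4 product=4
t=5: arr=1 -> substrate=1 bound=4 product=4
t=6: arr=0 -> substrate=0 bound=2 product=7
t=7: arr=2 -> substrate=0 bound=3 product=8
t=8: arr=2 -> substrate=1 bound=4 product=8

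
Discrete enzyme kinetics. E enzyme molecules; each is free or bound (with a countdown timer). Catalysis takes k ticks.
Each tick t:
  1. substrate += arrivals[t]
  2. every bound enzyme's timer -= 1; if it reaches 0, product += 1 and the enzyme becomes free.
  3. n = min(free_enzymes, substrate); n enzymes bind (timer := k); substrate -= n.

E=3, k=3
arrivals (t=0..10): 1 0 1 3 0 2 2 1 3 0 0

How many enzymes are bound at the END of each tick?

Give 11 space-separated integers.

Answer: 1 1 2 3 3 3 3 3 3 3 3

Derivation:
t=0: arr=1 -> substrate=0 bound=1 product=0
t=1: arr=0 -> substrate=0 bound=1 product=0
t=2: arr=1 -> substrate=0 bound=2 product=0
t=3: arr=3 -> substrate=1 bound=3 product=1
t=4: arr=0 -> substrate=1 bound=3 product=1
t=5: arr=2 -> substrate=2 bound=3 product=2
t=6: arr=2 -> substrate=2 bound=3 product=4
t=7: arr=1 -> substrate=3 bound=3 product=4
t=8: arr=3 -> substrate=5 bound=3 product=5
t=9: arr=0 -> substrate=3 bound=3 product=7
t=10: arr=0 -> substrate=3 bound=3 product=7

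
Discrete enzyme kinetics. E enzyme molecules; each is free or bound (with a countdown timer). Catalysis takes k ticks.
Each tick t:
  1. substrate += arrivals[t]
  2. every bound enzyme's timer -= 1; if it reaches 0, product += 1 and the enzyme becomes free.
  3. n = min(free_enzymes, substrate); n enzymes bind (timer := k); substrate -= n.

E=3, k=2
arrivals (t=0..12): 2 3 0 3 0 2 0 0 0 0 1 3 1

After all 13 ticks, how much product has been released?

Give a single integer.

t=0: arr=2 -> substrate=0 bound=2 product=0
t=1: arr=3 -> substrate=2 bound=3 product=0
t=2: arr=0 -> substrate=0 bound=3 product=2
t=3: arr=3 -> substrate=2 bound=3 product=3
t=4: arr=0 -> substrate=0 bound=3 product=5
t=5: arr=2 -> substrate=1 bound=3 product=6
t=6: arr=0 -> substrate=0 bound=2 product=8
t=7: arr=0 -> substrate=0 bound=1 product=9
t=8: arr=0 -> substrate=0 bound=0 product=10
t=9: arr=0 -> substrate=0 bound=0 product=10
t=10: arr=1 -> substrate=0 bound=1 product=10
t=11: arr=3 -> substrate=1 bound=3 product=10
t=12: arr=1 -> substrate=1 bound=3 product=11

Answer: 11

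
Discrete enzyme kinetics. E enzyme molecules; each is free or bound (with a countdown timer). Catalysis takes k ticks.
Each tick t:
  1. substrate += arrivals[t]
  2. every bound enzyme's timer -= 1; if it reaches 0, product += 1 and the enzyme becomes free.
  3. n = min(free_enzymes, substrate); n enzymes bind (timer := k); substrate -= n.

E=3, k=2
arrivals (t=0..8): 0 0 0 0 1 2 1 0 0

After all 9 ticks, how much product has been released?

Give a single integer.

t=0: arr=0 -> substrate=0 bound=0 product=0
t=1: arr=0 -> substrate=0 bound=0 product=0
t=2: arr=0 -> substrate=0 bound=0 product=0
t=3: arr=0 -> substrate=0 bound=0 product=0
t=4: arr=1 -> substrate=0 bound=1 product=0
t=5: arr=2 -> substrate=0 bound=3 product=0
t=6: arr=1 -> substrate=0 bound=3 product=1
t=7: arr=0 -> substrate=0 bound=1 product=3
t=8: arr=0 -> substrate=0 bound=0 product=4

Answer: 4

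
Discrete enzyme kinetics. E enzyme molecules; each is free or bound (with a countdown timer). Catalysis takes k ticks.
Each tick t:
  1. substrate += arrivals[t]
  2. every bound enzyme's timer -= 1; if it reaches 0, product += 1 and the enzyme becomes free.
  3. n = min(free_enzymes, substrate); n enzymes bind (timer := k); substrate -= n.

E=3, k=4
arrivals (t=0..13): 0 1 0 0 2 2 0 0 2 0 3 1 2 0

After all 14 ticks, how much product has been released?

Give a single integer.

Answer: 7

Derivation:
t=0: arr=0 -> substrate=0 bound=0 product=0
t=1: arr=1 -> substrate=0 bound=1 product=0
t=2: arr=0 -> substrate=0 bound=1 product=0
t=3: arr=0 -> substrate=0 bound=1 product=0
t=4: arr=2 -> substrate=0 bound=3 product=0
t=5: arr=2 -> substrate=1 bound=3 product=1
t=6: arr=0 -> substrate=1 bound=3 product=1
t=7: arr=0 -> substrate=1 bound=3 product=1
t=8: arr=2 -> substrate=1 bound=3 product=3
t=9: arr=0 -> substrate=0 bound=3 product=4
t=10: arr=3 -> substrate=3 bound=3 product=4
t=11: arr=1 -> substrate=4 bound=3 product=4
t=12: arr=2 -> substrate=4 bound=3 product=6
t=13: arr=0 -> substrate=3 bound=3 product=7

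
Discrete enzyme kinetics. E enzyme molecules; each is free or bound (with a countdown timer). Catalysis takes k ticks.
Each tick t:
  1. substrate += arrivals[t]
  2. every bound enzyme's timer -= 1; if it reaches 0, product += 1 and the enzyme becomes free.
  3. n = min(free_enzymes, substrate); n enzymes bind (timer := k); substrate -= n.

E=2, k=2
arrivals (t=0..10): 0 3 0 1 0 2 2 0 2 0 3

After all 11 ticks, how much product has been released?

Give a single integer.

t=0: arr=0 -> substrate=0 bound=0 product=0
t=1: arr=3 -> substrate=1 bound=2 product=0
t=2: arr=0 -> substrate=1 bound=2 product=0
t=3: arr=1 -> substrate=0 bound=2 product=2
t=4: arr=0 -> substrate=0 bound=2 product=2
t=5: arr=2 -> substrate=0 bound=2 product=4
t=6: arr=2 -> substrate=2 bound=2 product=4
t=7: arr=0 -> substrate=0 bound=2 product=6
t=8: arr=2 -> substrate=2 bound=2 product=6
t=9: arr=0 -> substrate=0 bound=2 product=8
t=10: arr=3 -> substrate=3 bound=2 product=8

Answer: 8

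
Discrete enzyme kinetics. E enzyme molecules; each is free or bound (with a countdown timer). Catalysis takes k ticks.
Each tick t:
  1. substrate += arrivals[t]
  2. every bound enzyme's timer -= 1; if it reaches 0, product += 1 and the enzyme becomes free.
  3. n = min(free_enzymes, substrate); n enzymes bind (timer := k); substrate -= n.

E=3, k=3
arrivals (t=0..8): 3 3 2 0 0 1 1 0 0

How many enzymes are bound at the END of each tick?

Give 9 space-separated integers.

t=0: arr=3 -> substrate=0 bound=3 product=0
t=1: arr=3 -> substrate=3 bound=3 product=0
t=2: arr=2 -> substrate=5 bound=3 product=0
t=3: arr=0 -> substrate=2 bound=3 product=3
t=4: arr=0 -> substrate=2 bound=3 product=3
t=5: arr=1 -> substrate=3 bound=3 product=3
t=6: arr=1 -> substrate=1 bound=3 product=6
t=7: arr=0 -> substrate=1 bound=3 product=6
t=8: arr=0 -> substrate=1 bound=3 product=6

Answer: 3 3 3 3 3 3 3 3 3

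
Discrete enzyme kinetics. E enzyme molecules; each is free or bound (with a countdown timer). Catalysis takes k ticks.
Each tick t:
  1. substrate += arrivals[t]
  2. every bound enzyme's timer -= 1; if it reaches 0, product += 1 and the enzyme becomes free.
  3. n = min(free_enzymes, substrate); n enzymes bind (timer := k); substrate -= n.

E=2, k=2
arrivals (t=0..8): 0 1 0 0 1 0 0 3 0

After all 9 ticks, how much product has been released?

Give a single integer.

t=0: arr=0 -> substrate=0 bound=0 product=0
t=1: arr=1 -> substrate=0 bound=1 product=0
t=2: arr=0 -> substrate=0 bound=1 product=0
t=3: arr=0 -> substrate=0 bound=0 product=1
t=4: arr=1 -> substrate=0 bound=1 product=1
t=5: arr=0 -> substrate=0 bound=1 product=1
t=6: arr=0 -> substrate=0 bound=0 product=2
t=7: arr=3 -> substrate=1 bound=2 product=2
t=8: arr=0 -> substrate=1 bound=2 product=2

Answer: 2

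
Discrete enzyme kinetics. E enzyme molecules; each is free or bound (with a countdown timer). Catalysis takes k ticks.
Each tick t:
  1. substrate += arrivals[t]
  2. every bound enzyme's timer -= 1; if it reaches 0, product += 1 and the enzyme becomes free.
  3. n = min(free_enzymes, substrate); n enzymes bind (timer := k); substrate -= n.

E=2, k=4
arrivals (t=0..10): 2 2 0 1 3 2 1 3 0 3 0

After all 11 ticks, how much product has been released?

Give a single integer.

Answer: 4

Derivation:
t=0: arr=2 -> substrate=0 bound=2 product=0
t=1: arr=2 -> substrate=2 bound=2 product=0
t=2: arr=0 -> substrate=2 bound=2 product=0
t=3: arr=1 -> substrate=3 bound=2 product=0
t=4: arr=3 -> substrate=4 bound=2 product=2
t=5: arr=2 -> substrate=6 bound=2 product=2
t=6: arr=1 -> substrate=7 bound=2 product=2
t=7: arr=3 -> substrate=10 bound=2 product=2
t=8: arr=0 -> substrate=8 bound=2 product=4
t=9: arr=3 -> substrate=11 bound=2 product=4
t=10: arr=0 -> substrate=11 bound=2 product=4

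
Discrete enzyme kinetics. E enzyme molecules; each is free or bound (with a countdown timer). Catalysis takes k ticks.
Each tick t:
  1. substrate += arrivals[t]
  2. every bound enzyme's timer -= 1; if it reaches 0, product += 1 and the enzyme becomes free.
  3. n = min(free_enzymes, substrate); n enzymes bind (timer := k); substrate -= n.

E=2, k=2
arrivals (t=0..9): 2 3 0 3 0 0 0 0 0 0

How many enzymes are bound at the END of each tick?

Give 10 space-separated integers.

Answer: 2 2 2 2 2 2 2 2 0 0

Derivation:
t=0: arr=2 -> substrate=0 bound=2 product=0
t=1: arr=3 -> substrate=3 bound=2 product=0
t=2: arr=0 -> substrate=1 bound=2 product=2
t=3: arr=3 -> substrate=4 bound=2 product=2
t=4: arr=0 -> substrate=2 bound=2 product=4
t=5: arr=0 -> substrate=2 bound=2 product=4
t=6: arr=0 -> substrate=0 bound=2 product=6
t=7: arr=0 -> substrate=0 bound=2 product=6
t=8: arr=0 -> substrate=0 bound=0 product=8
t=9: arr=0 -> substrate=0 bound=0 product=8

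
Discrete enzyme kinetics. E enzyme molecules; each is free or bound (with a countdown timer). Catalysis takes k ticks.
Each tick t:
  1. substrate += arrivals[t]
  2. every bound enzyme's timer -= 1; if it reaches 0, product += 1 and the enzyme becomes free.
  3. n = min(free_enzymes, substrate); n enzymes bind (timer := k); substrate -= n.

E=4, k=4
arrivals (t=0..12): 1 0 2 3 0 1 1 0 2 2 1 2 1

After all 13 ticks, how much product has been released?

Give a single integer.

t=0: arr=1 -> substrate=0 bound=1 product=0
t=1: arr=0 -> substrate=0 bound=1 product=0
t=2: arr=2 -> substrate=0 bound=3 product=0
t=3: arr=3 -> substrate=2 bound=4 product=0
t=4: arr=0 -> substrate=1 bound=4 product=1
t=5: arr=1 -> substrate=2 bound=4 product=1
t=6: arr=1 -> substrate=1 bound=4 product=3
t=7: arr=0 -> substrate=0 bound=4 product=4
t=8: arr=2 -> substrate=1 bound=4 product=5
t=9: arr=2 -> substrate=3 bound=4 product=5
t=10: arr=1 -> substrate=2 bound=4 product=7
t=11: arr=2 -> substrate=3 bound=4 product=8
t=12: arr=1 -> substrate=3 bound=4 product=9

Answer: 9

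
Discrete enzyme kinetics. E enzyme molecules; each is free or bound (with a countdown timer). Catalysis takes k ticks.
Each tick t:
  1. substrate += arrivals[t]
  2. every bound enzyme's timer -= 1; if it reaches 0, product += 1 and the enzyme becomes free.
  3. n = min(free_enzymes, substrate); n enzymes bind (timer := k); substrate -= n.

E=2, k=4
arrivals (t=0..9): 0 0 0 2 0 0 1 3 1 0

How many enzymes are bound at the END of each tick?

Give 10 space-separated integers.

Answer: 0 0 0 2 2 2 2 2 2 2

Derivation:
t=0: arr=0 -> substrate=0 bound=0 product=0
t=1: arr=0 -> substrate=0 bound=0 product=0
t=2: arr=0 -> substrate=0 bound=0 product=0
t=3: arr=2 -> substrate=0 bound=2 product=0
t=4: arr=0 -> substrate=0 bound=2 product=0
t=5: arr=0 -> substrate=0 bound=2 product=0
t=6: arr=1 -> substrate=1 bound=2 product=0
t=7: arr=3 -> substrate=2 bound=2 product=2
t=8: arr=1 -> substrate=3 bound=2 product=2
t=9: arr=0 -> substrate=3 bound=2 product=2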